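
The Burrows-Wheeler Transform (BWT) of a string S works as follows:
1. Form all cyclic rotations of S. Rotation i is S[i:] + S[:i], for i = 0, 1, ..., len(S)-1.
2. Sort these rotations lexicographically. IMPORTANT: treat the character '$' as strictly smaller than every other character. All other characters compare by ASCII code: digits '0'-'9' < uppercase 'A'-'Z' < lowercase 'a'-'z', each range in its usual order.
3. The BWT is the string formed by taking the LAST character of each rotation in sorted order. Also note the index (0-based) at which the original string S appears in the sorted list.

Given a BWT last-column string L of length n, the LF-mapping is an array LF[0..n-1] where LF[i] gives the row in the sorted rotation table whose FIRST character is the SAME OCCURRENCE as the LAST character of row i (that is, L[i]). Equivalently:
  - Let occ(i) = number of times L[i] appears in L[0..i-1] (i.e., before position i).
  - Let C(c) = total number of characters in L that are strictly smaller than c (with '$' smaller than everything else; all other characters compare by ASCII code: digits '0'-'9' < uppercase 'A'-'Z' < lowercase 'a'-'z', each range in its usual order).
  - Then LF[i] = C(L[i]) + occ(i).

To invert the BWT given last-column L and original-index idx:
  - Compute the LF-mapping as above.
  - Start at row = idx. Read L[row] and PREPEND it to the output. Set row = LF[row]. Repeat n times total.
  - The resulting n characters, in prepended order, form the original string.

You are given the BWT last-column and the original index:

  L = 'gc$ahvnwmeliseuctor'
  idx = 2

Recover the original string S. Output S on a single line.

Answer: cactusoverwhelming$

Derivation:
LF mapping: 6 2 0 1 7 17 11 18 10 4 9 8 14 5 16 3 15 12 13
Walk LF starting at row 2, prepending L[row]:
  step 1: row=2, L[2]='$', prepend. Next row=LF[2]=0
  step 2: row=0, L[0]='g', prepend. Next row=LF[0]=6
  step 3: row=6, L[6]='n', prepend. Next row=LF[6]=11
  step 4: row=11, L[11]='i', prepend. Next row=LF[11]=8
  step 5: row=8, L[8]='m', prepend. Next row=LF[8]=10
  step 6: row=10, L[10]='l', prepend. Next row=LF[10]=9
  step 7: row=9, L[9]='e', prepend. Next row=LF[9]=4
  step 8: row=4, L[4]='h', prepend. Next row=LF[4]=7
  step 9: row=7, L[7]='w', prepend. Next row=LF[7]=18
  step 10: row=18, L[18]='r', prepend. Next row=LF[18]=13
  step 11: row=13, L[13]='e', prepend. Next row=LF[13]=5
  step 12: row=5, L[5]='v', prepend. Next row=LF[5]=17
  step 13: row=17, L[17]='o', prepend. Next row=LF[17]=12
  step 14: row=12, L[12]='s', prepend. Next row=LF[12]=14
  step 15: row=14, L[14]='u', prepend. Next row=LF[14]=16
  step 16: row=16, L[16]='t', prepend. Next row=LF[16]=15
  step 17: row=15, L[15]='c', prepend. Next row=LF[15]=3
  step 18: row=3, L[3]='a', prepend. Next row=LF[3]=1
  step 19: row=1, L[1]='c', prepend. Next row=LF[1]=2
Reversed output: cactusoverwhelming$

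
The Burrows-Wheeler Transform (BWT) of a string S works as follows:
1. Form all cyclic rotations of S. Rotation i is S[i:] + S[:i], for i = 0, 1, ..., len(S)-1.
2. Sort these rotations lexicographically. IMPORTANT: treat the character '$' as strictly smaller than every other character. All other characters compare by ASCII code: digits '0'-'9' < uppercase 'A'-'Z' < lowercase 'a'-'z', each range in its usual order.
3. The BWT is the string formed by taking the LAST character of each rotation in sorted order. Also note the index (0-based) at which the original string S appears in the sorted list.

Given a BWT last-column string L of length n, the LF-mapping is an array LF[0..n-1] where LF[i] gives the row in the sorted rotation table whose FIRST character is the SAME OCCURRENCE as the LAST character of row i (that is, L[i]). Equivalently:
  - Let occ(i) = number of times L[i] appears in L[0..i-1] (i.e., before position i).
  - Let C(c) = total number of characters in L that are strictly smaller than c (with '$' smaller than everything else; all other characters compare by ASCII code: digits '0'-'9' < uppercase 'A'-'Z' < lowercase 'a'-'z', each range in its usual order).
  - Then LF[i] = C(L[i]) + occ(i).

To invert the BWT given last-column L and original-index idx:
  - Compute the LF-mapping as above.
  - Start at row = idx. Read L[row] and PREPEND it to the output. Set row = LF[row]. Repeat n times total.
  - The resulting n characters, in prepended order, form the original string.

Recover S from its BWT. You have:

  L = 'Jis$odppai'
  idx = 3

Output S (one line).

LF mapping: 1 4 9 0 6 3 7 8 2 5
Walk LF starting at row 3, prepending L[row]:
  step 1: row=3, L[3]='$', prepend. Next row=LF[3]=0
  step 2: row=0, L[0]='J', prepend. Next row=LF[0]=1
  step 3: row=1, L[1]='i', prepend. Next row=LF[1]=4
  step 4: row=4, L[4]='o', prepend. Next row=LF[4]=6
  step 5: row=6, L[6]='p', prepend. Next row=LF[6]=7
  step 6: row=7, L[7]='p', prepend. Next row=LF[7]=8
  step 7: row=8, L[8]='a', prepend. Next row=LF[8]=2
  step 8: row=2, L[2]='s', prepend. Next row=LF[2]=9
  step 9: row=9, L[9]='i', prepend. Next row=LF[9]=5
  step 10: row=5, L[5]='d', prepend. Next row=LF[5]=3
Reversed output: disappoiJ$

Answer: disappoiJ$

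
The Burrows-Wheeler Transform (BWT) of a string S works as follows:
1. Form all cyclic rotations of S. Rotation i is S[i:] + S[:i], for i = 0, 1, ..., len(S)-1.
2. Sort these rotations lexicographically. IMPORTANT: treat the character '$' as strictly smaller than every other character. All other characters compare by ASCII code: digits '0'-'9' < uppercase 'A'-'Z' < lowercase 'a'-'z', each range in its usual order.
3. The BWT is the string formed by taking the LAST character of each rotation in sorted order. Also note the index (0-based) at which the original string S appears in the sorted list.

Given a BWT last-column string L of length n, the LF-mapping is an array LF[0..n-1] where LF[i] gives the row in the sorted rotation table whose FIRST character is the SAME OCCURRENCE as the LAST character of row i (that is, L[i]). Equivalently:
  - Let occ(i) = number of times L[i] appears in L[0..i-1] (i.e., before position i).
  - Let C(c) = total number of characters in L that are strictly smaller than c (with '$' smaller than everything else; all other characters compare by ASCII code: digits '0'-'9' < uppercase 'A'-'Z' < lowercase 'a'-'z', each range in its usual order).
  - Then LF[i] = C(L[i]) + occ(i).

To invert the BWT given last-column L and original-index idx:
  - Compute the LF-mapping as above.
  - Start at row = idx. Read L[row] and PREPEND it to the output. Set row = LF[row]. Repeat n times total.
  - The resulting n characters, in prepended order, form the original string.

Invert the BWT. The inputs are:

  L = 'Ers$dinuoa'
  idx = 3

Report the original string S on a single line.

Answer: dinosaurE$

Derivation:
LF mapping: 1 7 8 0 3 4 5 9 6 2
Walk LF starting at row 3, prepending L[row]:
  step 1: row=3, L[3]='$', prepend. Next row=LF[3]=0
  step 2: row=0, L[0]='E', prepend. Next row=LF[0]=1
  step 3: row=1, L[1]='r', prepend. Next row=LF[1]=7
  step 4: row=7, L[7]='u', prepend. Next row=LF[7]=9
  step 5: row=9, L[9]='a', prepend. Next row=LF[9]=2
  step 6: row=2, L[2]='s', prepend. Next row=LF[2]=8
  step 7: row=8, L[8]='o', prepend. Next row=LF[8]=6
  step 8: row=6, L[6]='n', prepend. Next row=LF[6]=5
  step 9: row=5, L[5]='i', prepend. Next row=LF[5]=4
  step 10: row=4, L[4]='d', prepend. Next row=LF[4]=3
Reversed output: dinosaurE$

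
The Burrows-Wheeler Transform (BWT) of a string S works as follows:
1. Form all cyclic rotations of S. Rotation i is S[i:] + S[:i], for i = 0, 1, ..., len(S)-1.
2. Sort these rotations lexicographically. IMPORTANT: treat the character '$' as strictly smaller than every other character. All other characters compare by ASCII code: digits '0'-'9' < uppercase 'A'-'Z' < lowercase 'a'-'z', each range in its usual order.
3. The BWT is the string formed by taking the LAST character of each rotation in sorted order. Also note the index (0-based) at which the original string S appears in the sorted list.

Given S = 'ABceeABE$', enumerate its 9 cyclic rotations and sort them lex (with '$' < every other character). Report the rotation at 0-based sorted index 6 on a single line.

All 9 rotations (rotation i = S[i:]+S[:i]):
  rot[0] = ABceeABE$
  rot[1] = BceeABE$A
  rot[2] = ceeABE$AB
  rot[3] = eeABE$ABc
  rot[4] = eABE$ABce
  rot[5] = ABE$ABcee
  rot[6] = BE$ABceeA
  rot[7] = E$ABceeAB
  rot[8] = $ABceeABE
Sorted (with $ < everything):
  sorted[0] = $ABceeABE
  sorted[1] = ABE$ABcee
  sorted[2] = ABceeABE$
  sorted[3] = BE$ABceeA
  sorted[4] = BceeABE$A
  sorted[5] = E$ABceeAB
  sorted[6] = ceeABE$AB
  sorted[7] = eABE$ABce
  sorted[8] = eeABE$ABc
sorted[6] = ceeABE$AB

Answer: ceeABE$AB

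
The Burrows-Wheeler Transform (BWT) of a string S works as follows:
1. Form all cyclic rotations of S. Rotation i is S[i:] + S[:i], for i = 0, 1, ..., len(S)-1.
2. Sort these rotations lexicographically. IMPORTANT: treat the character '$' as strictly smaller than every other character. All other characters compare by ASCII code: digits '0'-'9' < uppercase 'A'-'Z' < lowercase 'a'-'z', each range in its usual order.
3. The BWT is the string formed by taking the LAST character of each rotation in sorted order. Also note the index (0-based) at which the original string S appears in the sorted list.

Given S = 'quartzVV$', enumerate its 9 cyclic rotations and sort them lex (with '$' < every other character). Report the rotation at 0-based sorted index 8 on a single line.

Answer: zVV$quart

Derivation:
All 9 rotations (rotation i = S[i:]+S[:i]):
  rot[0] = quartzVV$
  rot[1] = uartzVV$q
  rot[2] = artzVV$qu
  rot[3] = rtzVV$qua
  rot[4] = tzVV$quar
  rot[5] = zVV$quart
  rot[6] = VV$quartz
  rot[7] = V$quartzV
  rot[8] = $quartzVV
Sorted (with $ < everything):
  sorted[0] = $quartzVV
  sorted[1] = V$quartzV
  sorted[2] = VV$quartz
  sorted[3] = artzVV$qu
  sorted[4] = quartzVV$
  sorted[5] = rtzVV$qua
  sorted[6] = tzVV$quar
  sorted[7] = uartzVV$q
  sorted[8] = zVV$quart
sorted[8] = zVV$quart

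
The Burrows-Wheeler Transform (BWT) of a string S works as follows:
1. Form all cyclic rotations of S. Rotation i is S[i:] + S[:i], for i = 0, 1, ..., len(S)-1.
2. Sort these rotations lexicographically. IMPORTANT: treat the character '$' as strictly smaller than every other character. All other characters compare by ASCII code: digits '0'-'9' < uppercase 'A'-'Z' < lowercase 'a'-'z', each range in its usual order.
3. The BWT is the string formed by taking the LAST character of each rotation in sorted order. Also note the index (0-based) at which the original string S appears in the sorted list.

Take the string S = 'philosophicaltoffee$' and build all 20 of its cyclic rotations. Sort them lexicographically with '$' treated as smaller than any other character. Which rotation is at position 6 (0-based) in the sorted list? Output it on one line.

All 20 rotations (rotation i = S[i:]+S[:i]):
  rot[0] = philosophicaltoffee$
  rot[1] = hilosophicaltoffee$p
  rot[2] = ilosophicaltoffee$ph
  rot[3] = losophicaltoffee$phi
  rot[4] = osophicaltoffee$phil
  rot[5] = sophicaltoffee$philo
  rot[6] = ophicaltoffee$philos
  rot[7] = phicaltoffee$philoso
  rot[8] = hicaltoffee$philosop
  rot[9] = icaltoffee$philosoph
  rot[10] = caltoffee$philosophi
  rot[11] = altoffee$philosophic
  rot[12] = ltoffee$philosophica
  rot[13] = toffee$philosophical
  rot[14] = offee$philosophicalt
  rot[15] = ffee$philosophicalto
  rot[16] = fee$philosophicaltof
  rot[17] = ee$philosophicaltoff
  rot[18] = e$philosophicaltoffe
  rot[19] = $philosophicaltoffee
Sorted (with $ < everything):
  sorted[0] = $philosophicaltoffee
  sorted[1] = altoffee$philosophic
  sorted[2] = caltoffee$philosophi
  sorted[3] = e$philosophicaltoffe
  sorted[4] = ee$philosophicaltoff
  sorted[5] = fee$philosophicaltof
  sorted[6] = ffee$philosophicalto
  sorted[7] = hicaltoffee$philosop
  sorted[8] = hilosophicaltoffee$p
  sorted[9] = icaltoffee$philosoph
  sorted[10] = ilosophicaltoffee$ph
  sorted[11] = losophicaltoffee$phi
  sorted[12] = ltoffee$philosophica
  sorted[13] = offee$philosophicalt
  sorted[14] = ophicaltoffee$philos
  sorted[15] = osophicaltoffee$phil
  sorted[16] = phicaltoffee$philoso
  sorted[17] = philosophicaltoffee$
  sorted[18] = sophicaltoffee$philo
  sorted[19] = toffee$philosophical
sorted[6] = ffee$philosophicalto

Answer: ffee$philosophicalto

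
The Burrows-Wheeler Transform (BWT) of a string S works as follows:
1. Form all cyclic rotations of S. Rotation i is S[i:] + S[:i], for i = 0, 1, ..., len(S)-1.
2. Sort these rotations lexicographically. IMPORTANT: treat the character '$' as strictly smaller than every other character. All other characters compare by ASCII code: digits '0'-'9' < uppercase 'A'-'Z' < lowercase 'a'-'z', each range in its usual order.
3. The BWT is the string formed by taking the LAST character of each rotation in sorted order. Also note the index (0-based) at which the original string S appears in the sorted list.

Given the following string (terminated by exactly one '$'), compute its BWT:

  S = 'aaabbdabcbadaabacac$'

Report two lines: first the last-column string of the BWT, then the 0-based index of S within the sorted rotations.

Answer: c$daaadcbbacaabaabab
1

Derivation:
All 20 rotations (rotation i = S[i:]+S[:i]):
  rot[0] = aaabbdabcbadaabacac$
  rot[1] = aabbdabcbadaabacac$a
  rot[2] = abbdabcbadaabacac$aa
  rot[3] = bbdabcbadaabacac$aaa
  rot[4] = bdabcbadaabacac$aaab
  rot[5] = dabcbadaabacac$aaabb
  rot[6] = abcbadaabacac$aaabbd
  rot[7] = bcbadaabacac$aaabbda
  rot[8] = cbadaabacac$aaabbdab
  rot[9] = badaabacac$aaabbdabc
  rot[10] = adaabacac$aaabbdabcb
  rot[11] = daabacac$aaabbdabcba
  rot[12] = aabacac$aaabbdabcbad
  rot[13] = abacac$aaabbdabcbada
  rot[14] = bacac$aaabbdabcbadaa
  rot[15] = acac$aaabbdabcbadaab
  rot[16] = cac$aaabbdabcbadaaba
  rot[17] = ac$aaabbdabcbadaabac
  rot[18] = c$aaabbdabcbadaabaca
  rot[19] = $aaabbdabcbadaabacac
Sorted (with $ < everything):
  sorted[0] = $aaabbdabcbadaabacac  (last char: 'c')
  sorted[1] = aaabbdabcbadaabacac$  (last char: '$')
  sorted[2] = aabacac$aaabbdabcbad  (last char: 'd')
  sorted[3] = aabbdabcbadaabacac$a  (last char: 'a')
  sorted[4] = abacac$aaabbdabcbada  (last char: 'a')
  sorted[5] = abbdabcbadaabacac$aa  (last char: 'a')
  sorted[6] = abcbadaabacac$aaabbd  (last char: 'd')
  sorted[7] = ac$aaabbdabcbadaabac  (last char: 'c')
  sorted[8] = acac$aaabbdabcbadaab  (last char: 'b')
  sorted[9] = adaabacac$aaabbdabcb  (last char: 'b')
  sorted[10] = bacac$aaabbdabcbadaa  (last char: 'a')
  sorted[11] = badaabacac$aaabbdabc  (last char: 'c')
  sorted[12] = bbdabcbadaabacac$aaa  (last char: 'a')
  sorted[13] = bcbadaabacac$aaabbda  (last char: 'a')
  sorted[14] = bdabcbadaabacac$aaab  (last char: 'b')
  sorted[15] = c$aaabbdabcbadaabaca  (last char: 'a')
  sorted[16] = cac$aaabbdabcbadaaba  (last char: 'a')
  sorted[17] = cbadaabacac$aaabbdab  (last char: 'b')
  sorted[18] = daabacac$aaabbdabcba  (last char: 'a')
  sorted[19] = dabcbadaabacac$aaabb  (last char: 'b')
Last column: c$daaadcbbacaabaabab
Original string S is at sorted index 1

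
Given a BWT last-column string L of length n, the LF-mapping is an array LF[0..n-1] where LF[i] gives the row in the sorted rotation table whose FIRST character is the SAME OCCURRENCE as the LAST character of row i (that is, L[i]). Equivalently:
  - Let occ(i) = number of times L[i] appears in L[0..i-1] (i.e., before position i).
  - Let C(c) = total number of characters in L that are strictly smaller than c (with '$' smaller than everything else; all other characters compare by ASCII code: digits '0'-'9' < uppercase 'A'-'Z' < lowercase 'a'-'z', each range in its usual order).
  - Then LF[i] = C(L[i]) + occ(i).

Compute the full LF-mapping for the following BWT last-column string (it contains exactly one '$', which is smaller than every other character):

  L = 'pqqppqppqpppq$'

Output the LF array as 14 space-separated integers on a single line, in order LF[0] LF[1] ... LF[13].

Answer: 1 9 10 2 3 11 4 5 12 6 7 8 13 0

Derivation:
Char counts: '$':1, 'p':8, 'q':5
C (first-col start): C('$')=0, C('p')=1, C('q')=9
L[0]='p': occ=0, LF[0]=C('p')+0=1+0=1
L[1]='q': occ=0, LF[1]=C('q')+0=9+0=9
L[2]='q': occ=1, LF[2]=C('q')+1=9+1=10
L[3]='p': occ=1, LF[3]=C('p')+1=1+1=2
L[4]='p': occ=2, LF[4]=C('p')+2=1+2=3
L[5]='q': occ=2, LF[5]=C('q')+2=9+2=11
L[6]='p': occ=3, LF[6]=C('p')+3=1+3=4
L[7]='p': occ=4, LF[7]=C('p')+4=1+4=5
L[8]='q': occ=3, LF[8]=C('q')+3=9+3=12
L[9]='p': occ=5, LF[9]=C('p')+5=1+5=6
L[10]='p': occ=6, LF[10]=C('p')+6=1+6=7
L[11]='p': occ=7, LF[11]=C('p')+7=1+7=8
L[12]='q': occ=4, LF[12]=C('q')+4=9+4=13
L[13]='$': occ=0, LF[13]=C('$')+0=0+0=0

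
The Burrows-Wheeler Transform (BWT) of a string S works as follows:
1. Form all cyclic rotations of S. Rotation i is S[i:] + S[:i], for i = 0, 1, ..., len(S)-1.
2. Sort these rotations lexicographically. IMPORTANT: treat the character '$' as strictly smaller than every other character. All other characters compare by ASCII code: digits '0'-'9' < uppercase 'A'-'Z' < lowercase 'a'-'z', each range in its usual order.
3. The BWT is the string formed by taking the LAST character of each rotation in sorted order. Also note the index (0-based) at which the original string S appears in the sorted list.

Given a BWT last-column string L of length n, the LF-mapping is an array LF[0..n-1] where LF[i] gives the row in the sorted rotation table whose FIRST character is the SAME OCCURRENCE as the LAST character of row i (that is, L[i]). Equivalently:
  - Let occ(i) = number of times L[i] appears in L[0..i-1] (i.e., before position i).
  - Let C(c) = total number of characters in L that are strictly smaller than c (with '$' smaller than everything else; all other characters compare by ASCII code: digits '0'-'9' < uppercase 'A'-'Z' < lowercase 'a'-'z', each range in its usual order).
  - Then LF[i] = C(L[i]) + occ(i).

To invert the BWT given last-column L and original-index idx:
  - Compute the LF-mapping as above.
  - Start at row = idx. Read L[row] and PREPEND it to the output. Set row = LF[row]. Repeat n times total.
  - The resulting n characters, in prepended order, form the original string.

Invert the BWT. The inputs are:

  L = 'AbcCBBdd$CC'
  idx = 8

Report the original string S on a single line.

LF mapping: 1 7 8 4 2 3 9 10 0 5 6
Walk LF starting at row 8, prepending L[row]:
  step 1: row=8, L[8]='$', prepend. Next row=LF[8]=0
  step 2: row=0, L[0]='A', prepend. Next row=LF[0]=1
  step 3: row=1, L[1]='b', prepend. Next row=LF[1]=7
  step 4: row=7, L[7]='d', prepend. Next row=LF[7]=10
  step 5: row=10, L[10]='C', prepend. Next row=LF[10]=6
  step 6: row=6, L[6]='d', prepend. Next row=LF[6]=9
  step 7: row=9, L[9]='C', prepend. Next row=LF[9]=5
  step 8: row=5, L[5]='B', prepend. Next row=LF[5]=3
  step 9: row=3, L[3]='C', prepend. Next row=LF[3]=4
  step 10: row=4, L[4]='B', prepend. Next row=LF[4]=2
  step 11: row=2, L[2]='c', prepend. Next row=LF[2]=8
Reversed output: cBCBCdCdbA$

Answer: cBCBCdCdbA$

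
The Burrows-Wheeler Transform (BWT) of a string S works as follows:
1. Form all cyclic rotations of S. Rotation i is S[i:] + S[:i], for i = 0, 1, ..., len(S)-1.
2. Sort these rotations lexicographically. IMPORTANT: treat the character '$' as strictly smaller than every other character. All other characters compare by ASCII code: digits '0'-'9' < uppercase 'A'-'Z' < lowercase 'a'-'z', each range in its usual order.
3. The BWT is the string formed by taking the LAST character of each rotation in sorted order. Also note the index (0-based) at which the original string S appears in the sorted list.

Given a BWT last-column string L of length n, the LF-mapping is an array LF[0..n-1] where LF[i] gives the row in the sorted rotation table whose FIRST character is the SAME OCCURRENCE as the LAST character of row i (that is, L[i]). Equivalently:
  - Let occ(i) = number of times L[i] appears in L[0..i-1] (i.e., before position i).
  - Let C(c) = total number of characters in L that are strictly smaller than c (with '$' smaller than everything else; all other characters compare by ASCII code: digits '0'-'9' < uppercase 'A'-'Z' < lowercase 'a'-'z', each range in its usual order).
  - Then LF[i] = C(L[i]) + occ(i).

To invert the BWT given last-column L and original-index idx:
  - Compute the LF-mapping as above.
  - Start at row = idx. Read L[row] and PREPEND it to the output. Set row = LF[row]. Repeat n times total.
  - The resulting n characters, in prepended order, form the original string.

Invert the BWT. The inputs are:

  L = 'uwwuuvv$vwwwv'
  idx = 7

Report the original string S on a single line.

Answer: vwwwwuuvvvwu$

Derivation:
LF mapping: 1 8 9 2 3 4 5 0 6 10 11 12 7
Walk LF starting at row 7, prepending L[row]:
  step 1: row=7, L[7]='$', prepend. Next row=LF[7]=0
  step 2: row=0, L[0]='u', prepend. Next row=LF[0]=1
  step 3: row=1, L[1]='w', prepend. Next row=LF[1]=8
  step 4: row=8, L[8]='v', prepend. Next row=LF[8]=6
  step 5: row=6, L[6]='v', prepend. Next row=LF[6]=5
  step 6: row=5, L[5]='v', prepend. Next row=LF[5]=4
  step 7: row=4, L[4]='u', prepend. Next row=LF[4]=3
  step 8: row=3, L[3]='u', prepend. Next row=LF[3]=2
  step 9: row=2, L[2]='w', prepend. Next row=LF[2]=9
  step 10: row=9, L[9]='w', prepend. Next row=LF[9]=10
  step 11: row=10, L[10]='w', prepend. Next row=LF[10]=11
  step 12: row=11, L[11]='w', prepend. Next row=LF[11]=12
  step 13: row=12, L[12]='v', prepend. Next row=LF[12]=7
Reversed output: vwwwwuuvvvwu$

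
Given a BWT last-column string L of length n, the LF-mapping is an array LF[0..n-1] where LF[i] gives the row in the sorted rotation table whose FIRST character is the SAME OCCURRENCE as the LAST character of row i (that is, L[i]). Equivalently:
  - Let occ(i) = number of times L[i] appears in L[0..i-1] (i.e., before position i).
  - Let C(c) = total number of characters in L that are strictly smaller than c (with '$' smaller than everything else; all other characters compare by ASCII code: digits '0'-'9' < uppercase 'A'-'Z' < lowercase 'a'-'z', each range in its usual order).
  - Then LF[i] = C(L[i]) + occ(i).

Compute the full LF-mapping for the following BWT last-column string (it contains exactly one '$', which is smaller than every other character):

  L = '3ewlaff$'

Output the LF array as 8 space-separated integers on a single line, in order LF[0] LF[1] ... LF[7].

Answer: 1 3 7 6 2 4 5 0

Derivation:
Char counts: '$':1, '3':1, 'a':1, 'e':1, 'f':2, 'l':1, 'w':1
C (first-col start): C('$')=0, C('3')=1, C('a')=2, C('e')=3, C('f')=4, C('l')=6, C('w')=7
L[0]='3': occ=0, LF[0]=C('3')+0=1+0=1
L[1]='e': occ=0, LF[1]=C('e')+0=3+0=3
L[2]='w': occ=0, LF[2]=C('w')+0=7+0=7
L[3]='l': occ=0, LF[3]=C('l')+0=6+0=6
L[4]='a': occ=0, LF[4]=C('a')+0=2+0=2
L[5]='f': occ=0, LF[5]=C('f')+0=4+0=4
L[6]='f': occ=1, LF[6]=C('f')+1=4+1=5
L[7]='$': occ=0, LF[7]=C('$')+0=0+0=0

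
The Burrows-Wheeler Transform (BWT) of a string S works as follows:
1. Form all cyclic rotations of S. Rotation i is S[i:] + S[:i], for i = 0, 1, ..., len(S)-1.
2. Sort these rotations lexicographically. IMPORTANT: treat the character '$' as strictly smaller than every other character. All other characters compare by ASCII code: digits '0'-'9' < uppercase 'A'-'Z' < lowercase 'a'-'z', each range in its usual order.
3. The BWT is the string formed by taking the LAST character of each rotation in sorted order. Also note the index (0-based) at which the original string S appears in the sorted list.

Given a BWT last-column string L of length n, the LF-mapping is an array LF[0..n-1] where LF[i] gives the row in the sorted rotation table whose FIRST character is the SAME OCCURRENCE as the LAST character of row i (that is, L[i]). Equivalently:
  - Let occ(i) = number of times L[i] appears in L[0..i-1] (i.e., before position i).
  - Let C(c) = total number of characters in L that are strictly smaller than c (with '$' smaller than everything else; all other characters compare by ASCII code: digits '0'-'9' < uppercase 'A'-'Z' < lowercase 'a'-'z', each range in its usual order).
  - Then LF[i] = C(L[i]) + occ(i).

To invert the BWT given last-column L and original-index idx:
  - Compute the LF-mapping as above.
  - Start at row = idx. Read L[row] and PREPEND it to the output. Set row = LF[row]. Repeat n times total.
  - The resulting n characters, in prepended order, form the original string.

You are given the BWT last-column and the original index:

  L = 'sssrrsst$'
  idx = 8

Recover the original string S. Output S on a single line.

Answer: tsssrsrs$

Derivation:
LF mapping: 3 4 5 1 2 6 7 8 0
Walk LF starting at row 8, prepending L[row]:
  step 1: row=8, L[8]='$', prepend. Next row=LF[8]=0
  step 2: row=0, L[0]='s', prepend. Next row=LF[0]=3
  step 3: row=3, L[3]='r', prepend. Next row=LF[3]=1
  step 4: row=1, L[1]='s', prepend. Next row=LF[1]=4
  step 5: row=4, L[4]='r', prepend. Next row=LF[4]=2
  step 6: row=2, L[2]='s', prepend. Next row=LF[2]=5
  step 7: row=5, L[5]='s', prepend. Next row=LF[5]=6
  step 8: row=6, L[6]='s', prepend. Next row=LF[6]=7
  step 9: row=7, L[7]='t', prepend. Next row=LF[7]=8
Reversed output: tsssrsrs$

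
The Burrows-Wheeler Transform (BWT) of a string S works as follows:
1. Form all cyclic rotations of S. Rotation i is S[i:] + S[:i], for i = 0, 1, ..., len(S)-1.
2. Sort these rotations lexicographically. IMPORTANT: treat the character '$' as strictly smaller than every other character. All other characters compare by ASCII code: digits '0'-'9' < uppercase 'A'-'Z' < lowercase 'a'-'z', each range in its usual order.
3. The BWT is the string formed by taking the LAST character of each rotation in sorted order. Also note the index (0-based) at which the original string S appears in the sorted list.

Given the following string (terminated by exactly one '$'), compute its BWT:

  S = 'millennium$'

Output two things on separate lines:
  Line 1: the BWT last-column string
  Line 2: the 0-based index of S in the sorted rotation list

All 11 rotations (rotation i = S[i:]+S[:i]):
  rot[0] = millennium$
  rot[1] = illennium$m
  rot[2] = llennium$mi
  rot[3] = lennium$mil
  rot[4] = ennium$mill
  rot[5] = nnium$mille
  rot[6] = nium$millen
  rot[7] = ium$millenn
  rot[8] = um$millenni
  rot[9] = m$millenniu
  rot[10] = $millennium
Sorted (with $ < everything):
  sorted[0] = $millennium  (last char: 'm')
  sorted[1] = ennium$mill  (last char: 'l')
  sorted[2] = illennium$m  (last char: 'm')
  sorted[3] = ium$millenn  (last char: 'n')
  sorted[4] = lennium$mil  (last char: 'l')
  sorted[5] = llennium$mi  (last char: 'i')
  sorted[6] = m$millenniu  (last char: 'u')
  sorted[7] = millennium$  (last char: '$')
  sorted[8] = nium$millen  (last char: 'n')
  sorted[9] = nnium$mille  (last char: 'e')
  sorted[10] = um$millenni  (last char: 'i')
Last column: mlmnliu$nei
Original string S is at sorted index 7

Answer: mlmnliu$nei
7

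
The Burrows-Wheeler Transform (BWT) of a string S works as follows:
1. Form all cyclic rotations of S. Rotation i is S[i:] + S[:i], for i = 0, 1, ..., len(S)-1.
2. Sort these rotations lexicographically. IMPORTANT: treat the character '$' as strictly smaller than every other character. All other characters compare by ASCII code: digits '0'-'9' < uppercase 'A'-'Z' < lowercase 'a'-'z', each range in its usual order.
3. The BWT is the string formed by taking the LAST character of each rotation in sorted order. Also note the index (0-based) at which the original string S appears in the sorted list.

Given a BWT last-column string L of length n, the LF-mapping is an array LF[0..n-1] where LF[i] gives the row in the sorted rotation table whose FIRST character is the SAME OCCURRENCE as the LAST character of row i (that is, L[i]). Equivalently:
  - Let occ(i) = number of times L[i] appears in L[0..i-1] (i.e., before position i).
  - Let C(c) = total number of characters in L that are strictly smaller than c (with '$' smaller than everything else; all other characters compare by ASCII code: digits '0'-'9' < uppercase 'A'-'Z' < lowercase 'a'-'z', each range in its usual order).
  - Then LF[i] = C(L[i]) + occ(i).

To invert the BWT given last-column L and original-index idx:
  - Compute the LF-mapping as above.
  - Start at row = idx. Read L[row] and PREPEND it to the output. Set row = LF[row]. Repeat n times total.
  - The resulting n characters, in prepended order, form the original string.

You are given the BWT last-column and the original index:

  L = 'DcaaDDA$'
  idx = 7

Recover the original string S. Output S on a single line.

Answer: cAaDDaD$

Derivation:
LF mapping: 2 7 5 6 3 4 1 0
Walk LF starting at row 7, prepending L[row]:
  step 1: row=7, L[7]='$', prepend. Next row=LF[7]=0
  step 2: row=0, L[0]='D', prepend. Next row=LF[0]=2
  step 3: row=2, L[2]='a', prepend. Next row=LF[2]=5
  step 4: row=5, L[5]='D', prepend. Next row=LF[5]=4
  step 5: row=4, L[4]='D', prepend. Next row=LF[4]=3
  step 6: row=3, L[3]='a', prepend. Next row=LF[3]=6
  step 7: row=6, L[6]='A', prepend. Next row=LF[6]=1
  step 8: row=1, L[1]='c', prepend. Next row=LF[1]=7
Reversed output: cAaDDaD$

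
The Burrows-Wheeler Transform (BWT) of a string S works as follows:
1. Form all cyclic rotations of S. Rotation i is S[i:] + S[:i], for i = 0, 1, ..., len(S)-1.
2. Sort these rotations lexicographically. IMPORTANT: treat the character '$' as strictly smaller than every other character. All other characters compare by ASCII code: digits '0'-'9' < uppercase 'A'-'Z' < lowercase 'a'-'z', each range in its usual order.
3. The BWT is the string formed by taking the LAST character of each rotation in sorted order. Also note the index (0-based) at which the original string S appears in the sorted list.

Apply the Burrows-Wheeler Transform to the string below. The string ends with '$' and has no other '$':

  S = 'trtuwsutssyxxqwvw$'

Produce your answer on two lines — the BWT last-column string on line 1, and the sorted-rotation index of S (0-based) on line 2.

Answer: wxttws$urstwvuqxys
6

Derivation:
All 18 rotations (rotation i = S[i:]+S[:i]):
  rot[0] = trtuwsutssyxxqwvw$
  rot[1] = rtuwsutssyxxqwvw$t
  rot[2] = tuwsutssyxxqwvw$tr
  rot[3] = uwsutssyxxqwvw$trt
  rot[4] = wsutssyxxqwvw$trtu
  rot[5] = sutssyxxqwvw$trtuw
  rot[6] = utssyxxqwvw$trtuws
  rot[7] = tssyxxqwvw$trtuwsu
  rot[8] = ssyxxqwvw$trtuwsut
  rot[9] = syxxqwvw$trtuwsuts
  rot[10] = yxxqwvw$trtuwsutss
  rot[11] = xxqwvw$trtuwsutssy
  rot[12] = xqwvw$trtuwsutssyx
  rot[13] = qwvw$trtuwsutssyxx
  rot[14] = wvw$trtuwsutssyxxq
  rot[15] = vw$trtuwsutssyxxqw
  rot[16] = w$trtuwsutssyxxqwv
  rot[17] = $trtuwsutssyxxqwvw
Sorted (with $ < everything):
  sorted[0] = $trtuwsutssyxxqwvw  (last char: 'w')
  sorted[1] = qwvw$trtuwsutssyxx  (last char: 'x')
  sorted[2] = rtuwsutssyxxqwvw$t  (last char: 't')
  sorted[3] = ssyxxqwvw$trtuwsut  (last char: 't')
  sorted[4] = sutssyxxqwvw$trtuw  (last char: 'w')
  sorted[5] = syxxqwvw$trtuwsuts  (last char: 's')
  sorted[6] = trtuwsutssyxxqwvw$  (last char: '$')
  sorted[7] = tssyxxqwvw$trtuwsu  (last char: 'u')
  sorted[8] = tuwsutssyxxqwvw$tr  (last char: 'r')
  sorted[9] = utssyxxqwvw$trtuws  (last char: 's')
  sorted[10] = uwsutssyxxqwvw$trt  (last char: 't')
  sorted[11] = vw$trtuwsutssyxxqw  (last char: 'w')
  sorted[12] = w$trtuwsutssyxxqwv  (last char: 'v')
  sorted[13] = wsutssyxxqwvw$trtu  (last char: 'u')
  sorted[14] = wvw$trtuwsutssyxxq  (last char: 'q')
  sorted[15] = xqwvw$trtuwsutssyx  (last char: 'x')
  sorted[16] = xxqwvw$trtuwsutssy  (last char: 'y')
  sorted[17] = yxxqwvw$trtuwsutss  (last char: 's')
Last column: wxttws$urstwvuqxys
Original string S is at sorted index 6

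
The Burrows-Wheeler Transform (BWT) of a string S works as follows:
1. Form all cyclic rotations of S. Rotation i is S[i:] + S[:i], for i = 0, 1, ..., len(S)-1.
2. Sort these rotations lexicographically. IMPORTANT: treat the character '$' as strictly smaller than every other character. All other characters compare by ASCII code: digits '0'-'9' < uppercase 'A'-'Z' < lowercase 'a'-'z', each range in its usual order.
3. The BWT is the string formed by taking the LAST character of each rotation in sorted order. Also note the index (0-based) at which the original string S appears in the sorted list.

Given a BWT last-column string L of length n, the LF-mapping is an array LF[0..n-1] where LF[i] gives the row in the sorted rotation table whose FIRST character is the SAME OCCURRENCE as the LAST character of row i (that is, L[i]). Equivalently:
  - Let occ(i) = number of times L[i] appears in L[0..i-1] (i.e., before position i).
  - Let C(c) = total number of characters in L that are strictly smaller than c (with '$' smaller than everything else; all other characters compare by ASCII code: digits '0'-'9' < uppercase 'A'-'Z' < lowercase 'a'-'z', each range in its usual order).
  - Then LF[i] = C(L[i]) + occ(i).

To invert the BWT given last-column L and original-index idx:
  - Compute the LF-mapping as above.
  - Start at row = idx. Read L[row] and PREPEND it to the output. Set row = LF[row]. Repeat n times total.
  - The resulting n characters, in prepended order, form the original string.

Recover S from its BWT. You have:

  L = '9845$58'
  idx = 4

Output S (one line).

LF mapping: 6 4 1 2 0 3 5
Walk LF starting at row 4, prepending L[row]:
  step 1: row=4, L[4]='$', prepend. Next row=LF[4]=0
  step 2: row=0, L[0]='9', prepend. Next row=LF[0]=6
  step 3: row=6, L[6]='8', prepend. Next row=LF[6]=5
  step 4: row=5, L[5]='5', prepend. Next row=LF[5]=3
  step 5: row=3, L[3]='5', prepend. Next row=LF[3]=2
  step 6: row=2, L[2]='4', prepend. Next row=LF[2]=1
  step 7: row=1, L[1]='8', prepend. Next row=LF[1]=4
Reversed output: 845589$

Answer: 845589$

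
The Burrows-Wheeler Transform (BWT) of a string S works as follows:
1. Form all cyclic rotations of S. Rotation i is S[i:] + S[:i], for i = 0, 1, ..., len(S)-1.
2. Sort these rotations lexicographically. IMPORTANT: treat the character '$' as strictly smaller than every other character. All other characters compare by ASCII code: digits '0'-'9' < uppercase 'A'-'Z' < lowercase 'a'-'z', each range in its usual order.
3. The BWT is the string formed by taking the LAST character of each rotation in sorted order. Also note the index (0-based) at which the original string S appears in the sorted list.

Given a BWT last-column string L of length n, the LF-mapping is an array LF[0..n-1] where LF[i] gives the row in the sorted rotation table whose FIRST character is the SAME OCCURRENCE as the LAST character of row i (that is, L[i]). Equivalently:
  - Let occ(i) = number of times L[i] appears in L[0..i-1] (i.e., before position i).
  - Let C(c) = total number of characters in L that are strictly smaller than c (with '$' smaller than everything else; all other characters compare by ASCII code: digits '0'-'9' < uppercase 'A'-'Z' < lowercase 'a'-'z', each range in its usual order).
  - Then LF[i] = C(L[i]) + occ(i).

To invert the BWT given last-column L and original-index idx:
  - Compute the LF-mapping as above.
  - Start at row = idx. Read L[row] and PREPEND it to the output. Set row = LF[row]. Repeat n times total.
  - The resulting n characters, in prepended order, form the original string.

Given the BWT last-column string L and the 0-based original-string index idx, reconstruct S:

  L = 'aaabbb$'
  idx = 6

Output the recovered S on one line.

LF mapping: 1 2 3 4 5 6 0
Walk LF starting at row 6, prepending L[row]:
  step 1: row=6, L[6]='$', prepend. Next row=LF[6]=0
  step 2: row=0, L[0]='a', prepend. Next row=LF[0]=1
  step 3: row=1, L[1]='a', prepend. Next row=LF[1]=2
  step 4: row=2, L[2]='a', prepend. Next row=LF[2]=3
  step 5: row=3, L[3]='b', prepend. Next row=LF[3]=4
  step 6: row=4, L[4]='b', prepend. Next row=LF[4]=5
  step 7: row=5, L[5]='b', prepend. Next row=LF[5]=6
Reversed output: bbbaaa$

Answer: bbbaaa$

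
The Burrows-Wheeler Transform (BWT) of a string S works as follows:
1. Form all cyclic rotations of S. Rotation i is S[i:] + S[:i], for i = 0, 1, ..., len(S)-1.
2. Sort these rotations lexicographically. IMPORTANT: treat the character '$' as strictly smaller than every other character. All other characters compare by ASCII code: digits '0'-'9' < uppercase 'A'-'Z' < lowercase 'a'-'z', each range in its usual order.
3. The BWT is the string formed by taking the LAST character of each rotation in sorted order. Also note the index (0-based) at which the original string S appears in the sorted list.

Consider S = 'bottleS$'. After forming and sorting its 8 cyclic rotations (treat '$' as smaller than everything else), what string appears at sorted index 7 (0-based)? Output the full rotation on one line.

Answer: ttleS$bo

Derivation:
All 8 rotations (rotation i = S[i:]+S[:i]):
  rot[0] = bottleS$
  rot[1] = ottleS$b
  rot[2] = ttleS$bo
  rot[3] = tleS$bot
  rot[4] = leS$bott
  rot[5] = eS$bottl
  rot[6] = S$bottle
  rot[7] = $bottleS
Sorted (with $ < everything):
  sorted[0] = $bottleS
  sorted[1] = S$bottle
  sorted[2] = bottleS$
  sorted[3] = eS$bottl
  sorted[4] = leS$bott
  sorted[5] = ottleS$b
  sorted[6] = tleS$bot
  sorted[7] = ttleS$bo
sorted[7] = ttleS$bo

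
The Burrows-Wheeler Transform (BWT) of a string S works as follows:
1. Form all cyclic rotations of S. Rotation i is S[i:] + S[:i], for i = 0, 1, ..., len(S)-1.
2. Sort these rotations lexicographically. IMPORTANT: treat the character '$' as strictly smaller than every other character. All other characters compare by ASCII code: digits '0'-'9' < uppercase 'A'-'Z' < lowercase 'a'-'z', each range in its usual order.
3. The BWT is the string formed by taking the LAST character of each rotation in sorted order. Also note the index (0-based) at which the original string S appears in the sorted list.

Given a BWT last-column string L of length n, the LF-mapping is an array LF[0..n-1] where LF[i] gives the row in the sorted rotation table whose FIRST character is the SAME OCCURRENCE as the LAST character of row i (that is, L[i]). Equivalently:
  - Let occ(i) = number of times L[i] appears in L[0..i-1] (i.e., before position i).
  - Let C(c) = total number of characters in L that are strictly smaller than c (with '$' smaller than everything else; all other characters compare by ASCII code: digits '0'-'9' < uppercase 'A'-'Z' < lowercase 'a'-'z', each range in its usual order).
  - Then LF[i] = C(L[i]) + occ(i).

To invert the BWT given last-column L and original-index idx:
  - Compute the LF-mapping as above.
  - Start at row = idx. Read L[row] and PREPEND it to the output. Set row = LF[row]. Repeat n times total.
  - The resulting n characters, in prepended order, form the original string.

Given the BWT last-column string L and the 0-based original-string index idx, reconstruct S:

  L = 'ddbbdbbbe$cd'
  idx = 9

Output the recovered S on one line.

LF mapping: 7 8 1 2 9 3 4 5 11 0 6 10
Walk LF starting at row 9, prepending L[row]:
  step 1: row=9, L[9]='$', prepend. Next row=LF[9]=0
  step 2: row=0, L[0]='d', prepend. Next row=LF[0]=7
  step 3: row=7, L[7]='b', prepend. Next row=LF[7]=5
  step 4: row=5, L[5]='b', prepend. Next row=LF[5]=3
  step 5: row=3, L[3]='b', prepend. Next row=LF[3]=2
  step 6: row=2, L[2]='b', prepend. Next row=LF[2]=1
  step 7: row=1, L[1]='d', prepend. Next row=LF[1]=8
  step 8: row=8, L[8]='e', prepend. Next row=LF[8]=11
  step 9: row=11, L[11]='d', prepend. Next row=LF[11]=10
  step 10: row=10, L[10]='c', prepend. Next row=LF[10]=6
  step 11: row=6, L[6]='b', prepend. Next row=LF[6]=4
  step 12: row=4, L[4]='d', prepend. Next row=LF[4]=9
Reversed output: dbcdedbbbbd$

Answer: dbcdedbbbbd$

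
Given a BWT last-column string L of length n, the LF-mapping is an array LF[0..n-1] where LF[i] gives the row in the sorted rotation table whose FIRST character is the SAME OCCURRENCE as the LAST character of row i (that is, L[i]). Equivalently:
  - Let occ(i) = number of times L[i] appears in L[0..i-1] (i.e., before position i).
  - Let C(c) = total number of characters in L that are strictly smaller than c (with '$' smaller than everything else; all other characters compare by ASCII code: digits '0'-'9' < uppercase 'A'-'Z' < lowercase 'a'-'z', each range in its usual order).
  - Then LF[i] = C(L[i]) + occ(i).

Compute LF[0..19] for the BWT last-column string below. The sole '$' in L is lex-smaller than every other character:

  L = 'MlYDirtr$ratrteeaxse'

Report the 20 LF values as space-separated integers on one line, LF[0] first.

Char counts: '$':1, 'D':1, 'M':1, 'Y':1, 'a':2, 'e':3, 'i':1, 'l':1, 'r':4, 's':1, 't':3, 'x':1
C (first-col start): C('$')=0, C('D')=1, C('M')=2, C('Y')=3, C('a')=4, C('e')=6, C('i')=9, C('l')=10, C('r')=11, C('s')=15, C('t')=16, C('x')=19
L[0]='M': occ=0, LF[0]=C('M')+0=2+0=2
L[1]='l': occ=0, LF[1]=C('l')+0=10+0=10
L[2]='Y': occ=0, LF[2]=C('Y')+0=3+0=3
L[3]='D': occ=0, LF[3]=C('D')+0=1+0=1
L[4]='i': occ=0, LF[4]=C('i')+0=9+0=9
L[5]='r': occ=0, LF[5]=C('r')+0=11+0=11
L[6]='t': occ=0, LF[6]=C('t')+0=16+0=16
L[7]='r': occ=1, LF[7]=C('r')+1=11+1=12
L[8]='$': occ=0, LF[8]=C('$')+0=0+0=0
L[9]='r': occ=2, LF[9]=C('r')+2=11+2=13
L[10]='a': occ=0, LF[10]=C('a')+0=4+0=4
L[11]='t': occ=1, LF[11]=C('t')+1=16+1=17
L[12]='r': occ=3, LF[12]=C('r')+3=11+3=14
L[13]='t': occ=2, LF[13]=C('t')+2=16+2=18
L[14]='e': occ=0, LF[14]=C('e')+0=6+0=6
L[15]='e': occ=1, LF[15]=C('e')+1=6+1=7
L[16]='a': occ=1, LF[16]=C('a')+1=4+1=5
L[17]='x': occ=0, LF[17]=C('x')+0=19+0=19
L[18]='s': occ=0, LF[18]=C('s')+0=15+0=15
L[19]='e': occ=2, LF[19]=C('e')+2=6+2=8

Answer: 2 10 3 1 9 11 16 12 0 13 4 17 14 18 6 7 5 19 15 8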